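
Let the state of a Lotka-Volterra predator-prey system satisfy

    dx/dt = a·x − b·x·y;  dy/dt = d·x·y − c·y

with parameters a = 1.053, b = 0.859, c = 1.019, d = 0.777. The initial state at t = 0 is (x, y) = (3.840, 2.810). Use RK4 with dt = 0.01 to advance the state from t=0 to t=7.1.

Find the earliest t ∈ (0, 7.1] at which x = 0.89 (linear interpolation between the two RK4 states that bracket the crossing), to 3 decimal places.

t=0.000: state=(3.840, 2.810)
step 1 (dt=0.01): k1=(-5.225, 5.521), k2=(-5.280, 5.517), k3=(-5.280, 5.517), k4=(-5.333, 5.512); state += dt/6·(k1+2k2+2k3+k4)
t=0.010: state=(3.787, 2.865)
t=0.020: state=(3.733, 2.920)
t=0.030: state=(3.679, 2.975)
continuing one RK4 step at a time; state shown every 25 steps (Δt=0.25):
t=0.250: state=(2.383, 3.993)
t=0.500: state=(1.244, 4.359)
t=0.620: state=(0.904, 4.260)
next step: t=0.630: state=(0.881, 4.246) — x has crossed 0.89
linear interpolation between t=0.620 (0.90433) and t=0.630 (0.88111) → t≈0.626

t = 0.626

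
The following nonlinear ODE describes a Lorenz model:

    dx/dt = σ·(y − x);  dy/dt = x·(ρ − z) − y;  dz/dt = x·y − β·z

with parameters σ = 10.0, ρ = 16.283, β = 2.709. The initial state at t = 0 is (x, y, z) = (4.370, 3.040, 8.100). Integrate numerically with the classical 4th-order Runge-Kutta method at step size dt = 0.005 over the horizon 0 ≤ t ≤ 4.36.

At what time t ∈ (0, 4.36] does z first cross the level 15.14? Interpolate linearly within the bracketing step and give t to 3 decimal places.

t = 0.292

t=0.000: state=(4.370, 3.040, 8.100)
step 1 (dt=0.005): k1=(-13.300, 32.720, -8.658), k2=(-12.150, 32.460, -8.346), k3=(-12.185, 32.481, -8.342), k4=(-11.067, 32.238, -8.031); state += dt/6·(k1+2k2+2k3+k4)
t=0.005: state=(4.309, 3.202, 8.058)
t=0.010: state=(4.259, 3.363, 8.020)
t=0.015: state=(4.219, 3.521, 7.984)
continuing one RK4 step at a time; state shown every 40 steps (Δt=0.2):
t=0.200: state=(6.893, 9.621, 10.125)
t=0.290: state=(9.273, 11.427, 15.019)
next step: t=0.295: state=(9.378, 11.422, 15.346) — z has crossed 15.14
linear interpolation between t=0.290 (15.01858) and t=0.295 (15.34574) → t≈0.292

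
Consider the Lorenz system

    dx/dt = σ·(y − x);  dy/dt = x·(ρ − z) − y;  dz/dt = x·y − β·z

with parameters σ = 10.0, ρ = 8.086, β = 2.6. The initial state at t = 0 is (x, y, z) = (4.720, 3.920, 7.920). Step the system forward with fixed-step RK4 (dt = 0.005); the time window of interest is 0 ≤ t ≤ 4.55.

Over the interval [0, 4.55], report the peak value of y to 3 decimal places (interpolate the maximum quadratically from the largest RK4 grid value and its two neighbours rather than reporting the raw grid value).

t=0.000: state=(4.720, 3.920, 7.920)
step 1 (dt=0.005): k1=(-8.000, -3.136, -2.090), k2=(-7.878, -3.107, -2.191), k3=(-7.881, -3.106, -2.189), k4=(-7.761, -3.076, -2.288); state += dt/6·(k1+2k2+2k3+k4)
t=0.005: state=(4.681, 3.904, 7.909)
t=0.010: state=(4.642, 3.889, 7.897)
t=0.015: state=(4.605, 3.874, 7.884)
continuing one RK4 step at a time; state shown every 40 steps (Δt=0.2):
t=0.200: state=(3.809, 3.615, 7.093)
t=0.400: state=(3.778, 3.909, 6.395)
t=0.600: state=(4.203, 4.457, 6.421)
t=0.800: state=(4.621, 4.744, 7.052)
t=1.000: state=(4.615, 4.496, 7.568)
t=1.200: state=(4.279, 4.104, 7.459)
t=1.400: state=(4.042, 3.995, 7.020)
t=1.600: state=(4.092, 4.177, 6.747)
t=1.800: state=(4.311, 4.423, 6.844)
t=2.000: state=(4.462, 4.489, 7.148)
t=2.200: state=(4.411, 4.343, 7.318)
t=2.400: state=(4.256, 4.185, 7.218)
t=2.600: state=(4.174, 4.168, 7.018)
t=2.800: state=(4.222, 4.270, 6.929)
t=3.000: state=(4.324, 4.369, 7.008)
t=3.200: state=(4.372, 4.371, 7.143)
t=3.400: state=(4.331, 4.296, 7.190)
t=3.600: state=(4.263, 4.236, 7.125)
t=3.800: state=(4.239, 4.244, 7.039)
t=4.000: state=(4.271, 4.295, 7.018)
t=4.200: state=(4.316, 4.332, 7.066)
t=4.400: state=(4.327, 4.322, 7.122)
t=4.550: state=(4.310, 4.295, 7.133)
largest grid value and its neighbours: y(0.795)=4.74382, y(0.800)=4.74418, y(0.805)=4.74416
parabola through these three points peaks at t≈0.802 with y≈4.74422

max y = 4.744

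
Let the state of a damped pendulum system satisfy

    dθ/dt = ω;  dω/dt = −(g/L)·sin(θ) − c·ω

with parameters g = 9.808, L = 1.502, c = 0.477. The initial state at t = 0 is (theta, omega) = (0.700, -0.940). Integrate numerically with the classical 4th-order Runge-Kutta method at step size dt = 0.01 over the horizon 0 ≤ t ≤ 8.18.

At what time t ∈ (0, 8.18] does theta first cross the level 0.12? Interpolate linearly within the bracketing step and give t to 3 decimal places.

t = 0.395

t=0.000: state=(0.700, -0.940)
step 1 (dt=0.01): k1=(-0.940, -3.758), k2=(-0.959, -3.726), k3=(-0.959, -3.725), k4=(-0.977, -3.692); state += dt/6·(k1+2k2+2k3+k4)
t=0.010: state=(0.690, -0.977)
t=0.020: state=(0.680, -1.014)
t=0.030: state=(0.670, -1.050)
t=0.390: state=(0.129, -1.740)
next step: t=0.400: state=(0.112, -1.739) — theta has crossed 0.12
linear interpolation between t=0.390 (0.12921) and t=0.400 (0.11181) → t≈0.395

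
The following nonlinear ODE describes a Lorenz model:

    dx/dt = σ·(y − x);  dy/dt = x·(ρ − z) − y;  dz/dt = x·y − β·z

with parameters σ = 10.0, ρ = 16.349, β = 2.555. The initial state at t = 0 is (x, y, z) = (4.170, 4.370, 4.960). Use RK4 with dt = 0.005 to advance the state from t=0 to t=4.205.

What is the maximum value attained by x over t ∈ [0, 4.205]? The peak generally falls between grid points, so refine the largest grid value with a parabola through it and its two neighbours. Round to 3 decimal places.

t=0.000: state=(4.170, 4.370, 4.960)
step 1 (dt=0.005): k1=(2.000, 43.122, 5.550), k2=(3.028, 43.013, 5.987), k3=(3.000, 43.038, 5.994), k4=(4.002, 42.952, 6.440); state += dt/6·(k1+2k2+2k3+k4)
t=0.005: state=(4.185, 4.585, 4.990)
t=0.010: state=(4.210, 4.800, 5.024)
t=0.015: state=(4.244, 5.014, 5.064)
continuing one RK4 step at a time; state shown every 40 steps (Δt=0.2):
t=0.200: state=(9.399, 12.869, 12.918)
t=0.400: state=(7.919, 3.304, 22.469)
t=0.600: state=(1.723, 0.567, 14.254)
t=0.800: state=(1.248, 1.597, 8.750)
t=1.000: state=(3.024, 4.636, 6.245)
t=1.200: state=(8.416, 11.799, 11.663)
t=1.400: state=(8.774, 4.977, 22.386)
t=1.600: state=(2.466, 1.028, 15.116)
t=1.800: state=(1.817, 2.252, 9.507)
t=2.000: state=(4.033, 5.975, 7.524)
t=2.200: state=(9.340, 11.665, 15.048)
t=2.400: state=(7.154, 3.605, 20.786)
t=2.600: state=(2.574, 1.802, 13.862)
t=2.800: state=(2.867, 3.768, 9.363)
t=3.000: state=(6.282, 8.773, 10.179)
t=3.200: state=(9.543, 8.758, 19.769)
t=3.400: state=(4.725, 2.524, 17.488)
t=3.600: state=(2.959, 3.148, 11.844)
t=3.800: state=(4.875, 6.589, 9.994)
t=4.000: state=(8.757, 9.991, 16.071)
t=4.200: state=(6.753, 4.345, 19.170)
t=4.205: state=(6.632, 4.231, 19.069)
largest grid value and its neighbours: x(0.280)=11.17263, x(0.285)=11.18365, x(0.290)=11.17991
parabola through these three points peaks at t≈0.286 with x≈11.18410

max x = 11.184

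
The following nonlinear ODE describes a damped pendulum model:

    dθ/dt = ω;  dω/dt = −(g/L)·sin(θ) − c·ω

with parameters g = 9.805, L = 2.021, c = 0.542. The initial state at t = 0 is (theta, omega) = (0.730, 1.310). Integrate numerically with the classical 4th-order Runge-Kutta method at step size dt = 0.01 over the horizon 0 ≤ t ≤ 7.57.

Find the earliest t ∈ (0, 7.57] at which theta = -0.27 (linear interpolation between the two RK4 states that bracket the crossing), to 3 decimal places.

t=0.000: state=(0.730, 1.310)
step 1 (dt=0.01): k1=(1.310, -3.945), k2=(1.290, -3.958), k3=(1.290, -3.958), k4=(1.270, -3.970); state += dt/6·(k1+2k2+2k3+k4)
t=0.010: state=(0.743, 1.270)
t=0.020: state=(0.755, 1.231)
t=0.030: state=(0.768, 1.191)
continuing one RK4 step at a time; state shown every 25 steps (Δt=0.25):
t=0.250: state=(0.931, 0.290)
t=0.500: state=(0.882, -0.652)
t=0.750: state=(0.624, -1.353)
t=1.000: state=(0.239, -1.655)
t=1.250: state=(-0.163, -1.479)
t=1.320: state=(-0.262, -1.353)
next step: t=1.330: state=(-0.275, -1.333) — theta has crossed -0.27
linear interpolation between t=1.320 (-0.26192) and t=1.330 (-0.27535) → t≈1.326

t = 1.326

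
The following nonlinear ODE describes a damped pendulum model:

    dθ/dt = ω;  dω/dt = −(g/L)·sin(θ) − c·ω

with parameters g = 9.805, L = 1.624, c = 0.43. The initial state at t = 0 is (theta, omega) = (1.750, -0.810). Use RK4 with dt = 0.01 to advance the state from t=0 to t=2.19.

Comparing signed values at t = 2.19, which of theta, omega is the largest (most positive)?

largest component: omega

t=0.000: state=(1.750, -0.810)
step 1 (dt=0.01): k1=(-0.810, -5.593), k2=(-0.838, -5.585), k3=(-0.838, -5.585), k4=(-0.866, -5.577); state += dt/6·(k1+2k2+2k3+k4)
t=0.010: state=(1.742, -0.866)
t=0.020: state=(1.733, -0.922)
t=0.030: state=(1.723, -0.977)
continuing one RK4 step at a time; state shown every 10 steps (Δt=0.1):
t=0.100: state=(1.641, -1.362)
t=0.200: state=(1.478, -1.895)
t=0.300: state=(1.263, -2.393)
t=0.400: state=(1.002, -2.827)
t=0.500: state=(0.702, -3.152)
t=0.600: state=(0.377, -3.321)
t=0.700: state=(0.044, -3.303)
t=0.800: state=(-0.278, -3.094)
t=0.900: state=(-0.569, -2.719)
t=1.000: state=(-0.818, -2.226)
t=1.100: state=(-1.012, -1.663)
t=1.200: state=(-1.149, -1.070)
t=1.300: state=(-1.226, -0.476)
t=1.400: state=(-1.245, 0.103)
t=1.500: state=(-1.207, 0.656)
t=1.600: state=(-1.115, 1.171)
t=1.700: state=(-0.974, 1.633)
t=1.800: state=(-0.791, 2.021)
t=1.900: state=(-0.573, 2.309)
t=2.000: state=(-0.333, 2.470)
t=2.100: state=(-0.084, 2.488)
t=2.190: state=(0.136, 2.379)
compare at T: theta=0.136, omega=2.379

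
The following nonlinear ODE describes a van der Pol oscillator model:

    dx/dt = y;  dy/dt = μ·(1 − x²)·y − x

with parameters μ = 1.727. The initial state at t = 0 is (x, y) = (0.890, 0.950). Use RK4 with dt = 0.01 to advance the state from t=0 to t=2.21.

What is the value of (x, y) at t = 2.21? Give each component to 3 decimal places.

t=0.000: state=(0.890, 0.950)
step 1 (dt=0.01): k1=(0.950, -0.549), k2=(0.947, -0.569), k3=(0.947, -0.568), k4=(0.944, -0.588); state += dt/6·(k1+2k2+2k3+k4)
t=0.010: state=(0.899, 0.944)
t=0.020: state=(0.909, 0.938)
t=0.030: state=(0.918, 0.932)
continuing one RK4 step at a time; state shown every 10 steps (Δt=0.1):
t=0.100: state=(0.982, 0.876)
t=0.200: state=(1.064, 0.767)
t=0.300: state=(1.134, 0.632)
t=0.400: state=(1.190, 0.482)
t=0.500: state=(1.230, 0.328)
t=0.600: state=(1.256, 0.180)
t=0.700: state=(1.267, 0.042)
t=0.800: state=(1.265, -0.082)
t=0.900: state=(1.251, -0.194)
t=1.000: state=(1.226, -0.295)
t=1.100: state=(1.192, -0.389)
t=1.200: state=(1.148, -0.478)
t=1.300: state=(1.096, -0.567)
t=1.400: state=(1.035, -0.660)
t=1.500: state=(0.964, -0.760)
t=1.600: state=(0.882, -0.873)
t=1.700: state=(0.789, -1.005)
t=1.800: state=(0.681, -1.165)
t=1.900: state=(0.555, -1.361)
t=2.000: state=(0.407, -1.605)
t=2.100: state=(0.232, -1.908)
t=2.200: state=(0.023, -2.274)
t=2.210: state=(0.000, -2.314)

(x, y) = (0.000, -2.314)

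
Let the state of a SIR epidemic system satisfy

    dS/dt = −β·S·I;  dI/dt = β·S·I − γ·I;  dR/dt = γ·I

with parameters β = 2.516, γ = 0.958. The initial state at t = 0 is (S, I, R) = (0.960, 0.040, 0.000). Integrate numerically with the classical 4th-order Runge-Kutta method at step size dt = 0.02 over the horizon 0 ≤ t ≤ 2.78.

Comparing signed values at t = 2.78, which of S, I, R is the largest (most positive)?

t=0.000: state=(0.960, 0.040, 0.000)
step 1 (dt=0.02): k1=(-0.097, 0.058, 0.038), k2=(-0.098, 0.059, 0.039), k3=(-0.098, 0.059, 0.039), k4=(-0.099, 0.060, 0.039); state += dt/6·(k1+2k2+2k3+k4)
t=0.020: state=(0.958, 0.041, 0.001)
t=0.040: state=(0.956, 0.042, 0.002)
t=0.060: state=(0.954, 0.044, 0.002)
continuing one RK4 step at a time; state shown every 5 steps (Δt=0.1):
t=0.100: state=(0.950, 0.046, 0.004)
t=0.200: state=(0.938, 0.053, 0.009)
t=0.300: state=(0.924, 0.061, 0.014)
t=0.400: state=(0.909, 0.070, 0.021)
t=0.500: state=(0.892, 0.080, 0.028)
t=0.600: state=(0.874, 0.091, 0.036)
t=0.700: state=(0.853, 0.102, 0.045)
t=0.800: state=(0.830, 0.115, 0.056)
t=0.900: state=(0.805, 0.128, 0.067)
t=1.000: state=(0.778, 0.142, 0.080)
t=1.100: state=(0.749, 0.156, 0.094)
t=1.200: state=(0.719, 0.171, 0.110)
t=1.300: state=(0.687, 0.185, 0.127)
t=1.400: state=(0.655, 0.199, 0.146)
t=1.500: state=(0.622, 0.213, 0.165)
t=1.600: state=(0.588, 0.225, 0.186)
t=1.700: state=(0.555, 0.236, 0.208)
t=1.800: state=(0.523, 0.246, 0.232)
t=1.900: state=(0.491, 0.254, 0.256)
t=2.000: state=(0.460, 0.260, 0.280)
t=2.100: state=(0.431, 0.264, 0.305)
t=2.200: state=(0.403, 0.267, 0.331)
t=2.300: state=(0.377, 0.267, 0.356)
t=2.400: state=(0.352, 0.266, 0.382)
t=2.500: state=(0.329, 0.263, 0.407)
t=2.600: state=(0.309, 0.259, 0.432)
t=2.700: state=(0.289, 0.254, 0.457)
t=2.780: state=(0.275, 0.249, 0.476)
compare at T: S=0.275, I=0.249, R=0.476

largest component: R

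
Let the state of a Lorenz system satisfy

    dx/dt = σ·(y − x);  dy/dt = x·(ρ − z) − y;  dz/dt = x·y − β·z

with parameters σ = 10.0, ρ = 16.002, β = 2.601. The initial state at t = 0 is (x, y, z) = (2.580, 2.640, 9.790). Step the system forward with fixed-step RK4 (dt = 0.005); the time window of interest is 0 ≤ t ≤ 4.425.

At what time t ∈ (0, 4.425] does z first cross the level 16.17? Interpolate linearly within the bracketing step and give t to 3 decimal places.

t = 0.399

t=0.000: state=(2.580, 2.640, 9.790)
step 1 (dt=0.005): k1=(0.600, 13.387, -18.653), k2=(0.920, 13.483, -18.441), k3=(0.914, 13.487, -18.440), k4=(1.229, 13.586, -18.226); state += dt/6·(k1+2k2+2k3+k4)
t=0.005: state=(2.585, 2.707, 9.698)
t=0.010: state=(2.592, 2.776, 9.608)
t=0.015: state=(2.603, 2.845, 9.520)
continuing one RK4 step at a time; state shown every 40 steps (Δt=0.2):
t=0.200: state=(4.721, 6.725, 8.388)
t=0.395: state=(9.292, 10.825, 15.931)
next step: t=0.400: state=(9.365, 10.768, 16.226) — z has crossed 16.17
linear interpolation between t=0.395 (15.93111) and t=0.400 (16.22565) → t≈0.399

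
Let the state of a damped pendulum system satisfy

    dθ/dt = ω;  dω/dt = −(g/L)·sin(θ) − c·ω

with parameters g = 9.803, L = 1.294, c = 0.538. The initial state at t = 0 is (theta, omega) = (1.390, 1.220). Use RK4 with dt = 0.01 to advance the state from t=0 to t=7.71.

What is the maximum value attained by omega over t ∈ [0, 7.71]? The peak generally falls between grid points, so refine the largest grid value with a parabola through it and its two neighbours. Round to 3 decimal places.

max omega = 2.313

t=0.000: state=(1.390, 1.220)
step 1 (dt=0.01): k1=(1.220, -8.109), k2=(1.179, -8.095), k3=(1.180, -8.095), k4=(1.139, -8.081); state += dt/6·(k1+2k2+2k3+k4)
t=0.010: state=(1.402, 1.139)
t=0.020: state=(1.413, 1.058)
t=0.030: state=(1.423, 0.978)
continuing one RK4 step at a time; state shown every 25 steps (Δt=0.25):
t=0.250: state=(1.451, -0.694)
t=0.500: state=(1.068, -2.298)
t=0.750: state=(0.362, -3.160)
t=1.000: state=(-0.399, -2.699)
t=1.250: state=(-0.903, -1.247)
t=1.500: state=(-1.008, 0.392)
t=1.750: state=(-0.733, 1.721)
t=2.000: state=(-0.209, 2.310)
t=2.250: state=(0.335, 1.883)
t=2.500: state=(0.673, 0.752)
t=2.750: state=(0.701, -0.502)
t=3.000: state=(0.449, -1.425)
t=3.250: state=(0.045, -1.678)
t=3.500: state=(-0.327, -1.194)
t=3.750: state=(-0.516, -0.286)
t=4.000: state=(-0.470, 0.618)
t=4.250: state=(-0.237, 1.167)
t=4.500: state=(0.066, 1.165)
t=4.750: state=(0.304, 0.670)
t=5.000: state=(0.384, -0.037)
t=5.250: state=(0.294, -0.641)
t=5.500: state=(0.092, -0.905)
t=5.750: state=(-0.123, -0.753)
t=6.000: state=(-0.259, -0.303)
t=6.250: state=(-0.269, 0.217)
t=6.500: state=(-0.164, 0.581)
t=6.750: state=(-0.003, 0.655)
t=7.000: state=(0.139, 0.442)
t=7.250: state=(0.204, 0.068)
t=7.500: state=(0.175, -0.287)
t=7.710: state=(0.094, -0.461)
largest grid value and its neighbours: omega(2.010)=2.31201, omega(2.020)=2.31274, omega(2.030)=2.31174
parabola through these three points peaks at t≈2.019 with omega≈2.31275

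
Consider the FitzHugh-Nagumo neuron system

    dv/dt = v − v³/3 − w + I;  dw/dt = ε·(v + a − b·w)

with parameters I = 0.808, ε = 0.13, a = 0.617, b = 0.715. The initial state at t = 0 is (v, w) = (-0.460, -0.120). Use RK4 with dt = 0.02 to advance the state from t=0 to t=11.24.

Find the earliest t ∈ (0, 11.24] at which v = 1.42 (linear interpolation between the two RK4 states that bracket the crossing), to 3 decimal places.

t=0.000: state=(-0.460, -0.120)
step 1 (dt=0.02): k1=(0.500, 0.032), k2=(0.504, 0.032), k3=(0.504, 0.032), k4=(0.508, 0.033); state += dt/6·(k1+2k2+2k3+k4)
t=0.020: state=(-0.450, -0.119)
t=0.040: state=(-0.440, -0.119)
t=0.060: state=(-0.429, -0.118)
continuing one RK4 step at a time; state shown every 25 steps (Δt=0.5):
t=0.500: state=(-0.153, -0.095)
t=1.000: state=(0.320, -0.048)
t=1.500: state=(0.994, 0.035)
t=1.800: state=(1.398, 0.104)
next step: t=1.820: state=(1.421, 0.109) — v has crossed 1.42
linear interpolation between t=1.800 (1.39773) and t=1.820 (1.42128) → t≈1.819

t = 1.819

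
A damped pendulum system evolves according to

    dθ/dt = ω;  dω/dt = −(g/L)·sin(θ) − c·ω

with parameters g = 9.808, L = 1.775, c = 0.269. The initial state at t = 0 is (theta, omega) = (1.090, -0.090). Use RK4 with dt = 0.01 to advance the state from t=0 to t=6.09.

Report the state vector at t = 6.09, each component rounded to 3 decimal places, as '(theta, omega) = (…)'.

t=0.000: state=(1.090, -0.090)
step 1 (dt=0.01): k1=(-0.090, -4.875), k2=(-0.114, -4.867), k3=(-0.114, -4.867), k4=(-0.139, -4.859); state += dt/6·(k1+2k2+2k3+k4)
t=0.010: state=(1.089, -0.139)
t=0.020: state=(1.087, -0.187)
t=0.030: state=(1.085, -0.236)
continuing one RK4 step at a time; state shown every 20 steps (Δt=0.2):
t=0.200: state=(0.977, -1.017)
t=0.400: state=(0.695, -1.768)
t=0.600: state=(0.292, -2.186)
t=0.800: state=(-0.149, -2.146)
t=1.000: state=(-0.536, -1.664)
t=1.200: state=(-0.796, -0.903)
t=1.400: state=(-0.891, -0.042)
t=1.600: state=(-0.815, 0.780)
t=1.800: state=(-0.589, 1.441)
t=2.000: state=(-0.258, 1.810)
t=2.200: state=(0.109, 1.793)
t=2.400: state=(0.434, 1.404)
t=2.600: state=(0.654, 0.764)
t=2.800: state=(0.733, 0.026)
t=3.000: state=(0.666, -0.677)
t=3.200: state=(0.472, -1.229)
t=3.400: state=(0.193, -1.518)
t=3.600: state=(-0.113, -1.479)
t=3.800: state=(-0.378, -1.133)
t=4.000: state=(-0.552, -0.582)
t=4.200: state=(-0.606, 0.047)
t=4.400: state=(-0.536, 0.635)
t=4.600: state=(-0.362, 1.074)
t=4.800: state=(-0.123, 1.278)
t=5.000: state=(0.130, 1.204)
t=5.200: state=(0.343, 0.883)
t=5.400: state=(0.473, 0.402)
t=5.600: state=(0.500, -0.131)
t=5.800: state=(0.424, -0.611)
t=6.000: state=(0.265, -0.947)
t=6.090: state=(0.176, -1.032)

(theta, omega) = (0.176, -1.032)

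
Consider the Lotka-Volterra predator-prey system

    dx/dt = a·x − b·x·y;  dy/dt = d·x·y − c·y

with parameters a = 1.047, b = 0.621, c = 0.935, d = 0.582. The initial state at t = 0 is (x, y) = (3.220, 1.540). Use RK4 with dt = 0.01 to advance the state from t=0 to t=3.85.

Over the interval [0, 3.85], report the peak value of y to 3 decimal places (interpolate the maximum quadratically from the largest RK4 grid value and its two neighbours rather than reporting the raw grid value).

max y = 3.280

t=0.000: state=(3.220, 1.540)
step 1 (dt=0.01): k1=(0.292, 1.446), k2=(0.278, 1.454), k3=(0.278, 1.454), k4=(0.263, 1.462); state += dt/6·(k1+2k2+2k3+k4)
t=0.010: state=(3.223, 1.555)
t=0.020: state=(3.225, 1.569)
t=0.030: state=(3.227, 1.584)
continuing one RK4 step at a time; state shown every 20 steps (Δt=0.2):
t=0.200: state=(3.216, 1.860)
t=0.400: state=(3.077, 2.228)
t=0.600: state=(2.810, 2.607)
t=0.800: state=(2.453, 2.938)
t=1.000: state=(2.067, 3.171)
t=1.200: state=(1.706, 3.274)
t=1.400: state=(1.401, 3.252)
t=1.600: state=(1.161, 3.129)
t=1.800: state=(0.981, 2.938)
t=2.000: state=(0.852, 2.710)
t=2.200: state=(0.761, 2.469)
t=2.400: state=(0.701, 2.229)
t=2.600: state=(0.665, 2.001)
t=2.800: state=(0.648, 1.791)
t=3.000: state=(0.647, 1.602)
t=3.200: state=(0.661, 1.434)
t=3.400: state=(0.688, 1.286)
t=3.600: state=(0.729, 1.158)
t=3.800: state=(0.784, 1.049)
t=3.850: state=(0.800, 1.025)
largest grid value and its neighbours: y(1.250)=3.27978, y(1.260)=3.27995, y(1.270)=3.27982
parabola through these three points peaks at t≈1.261 with y≈3.27995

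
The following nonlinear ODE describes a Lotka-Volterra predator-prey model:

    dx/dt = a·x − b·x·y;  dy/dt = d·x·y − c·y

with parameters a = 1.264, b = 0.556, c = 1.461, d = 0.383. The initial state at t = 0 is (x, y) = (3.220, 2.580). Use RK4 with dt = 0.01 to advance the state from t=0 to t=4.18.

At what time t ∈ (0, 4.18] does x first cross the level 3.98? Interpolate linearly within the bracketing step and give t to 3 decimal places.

t = 1.916

t=0.000: state=(3.220, 2.580)
step 1 (dt=0.01): k1=(-0.549, -0.588), k2=(-0.543, -0.590), k3=(-0.543, -0.590), k4=(-0.537, -0.592); state += dt/6·(k1+2k2+2k3+k4)
t=0.010: state=(3.215, 2.574)
t=0.020: state=(3.209, 2.568)
t=0.030: state=(3.204, 2.562)
continuing one RK4 step at a time; state shown every 20 steps (Δt=0.2):
t=0.200: state=(3.133, 2.456)
t=0.400: state=(3.092, 2.327)
t=0.600: state=(3.096, 2.201)
t=0.800: state=(3.141, 2.087)
t=1.000: state=(3.225, 1.988)
t=1.200: state=(3.345, 1.908)
t=1.400: state=(3.495, 1.851)
t=1.600: state=(3.671, 1.818)
t=1.800: state=(3.864, 1.811)
t=1.910: state=(3.974, 1.819)
next step: t=1.920: state=(3.984, 1.821) — x has crossed 3.98
linear interpolation between t=1.910 (3.97382) and t=1.920 (3.98385) → t≈1.916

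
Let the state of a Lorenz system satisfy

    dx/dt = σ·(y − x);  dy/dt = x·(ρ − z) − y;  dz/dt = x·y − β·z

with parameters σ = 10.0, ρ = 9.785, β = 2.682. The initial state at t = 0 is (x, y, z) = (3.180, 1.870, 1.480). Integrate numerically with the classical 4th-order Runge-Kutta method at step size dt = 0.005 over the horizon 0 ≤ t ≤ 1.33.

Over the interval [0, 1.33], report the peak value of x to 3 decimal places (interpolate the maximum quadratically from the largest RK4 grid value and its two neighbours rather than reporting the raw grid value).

t=0.000: state=(3.180, 1.870, 1.480)
step 1 (dt=0.005): k1=(-13.100, 24.540, 1.977), k2=(-12.159, 24.191, 2.096), k3=(-12.191, 24.210, 2.097), k4=(-11.280, 23.880, 2.213); state += dt/6·(k1+2k2+2k3+k4)
t=0.005: state=(3.119, 1.991, 1.490)
t=0.010: state=(3.067, 2.109, 1.502)
t=0.015: state=(3.023, 2.224, 1.515)
continuing one RK4 step at a time; state shown every 10 steps (Δt=0.05):
t=0.050: state=(2.907, 2.978, 1.635)
t=0.100: state=(3.153, 4.005, 1.923)
t=0.150: state=(3.715, 5.081, 2.412)
t=0.200: state=(4.495, 6.229, 3.199)
t=0.250: state=(5.424, 7.376, 4.385)
t=0.300: state=(6.408, 8.341, 6.028)
t=0.350: state=(7.297, 8.851, 8.058)
t=0.400: state=(7.892, 8.653, 10.196)
t=0.450: state=(8.010, 7.698, 11.992)
t=0.500: state=(7.588, 6.249, 13.049)
t=0.550: state=(6.735, 4.742, 13.253)
t=0.600: state=(5.677, 3.517, 12.780)
t=0.650: state=(4.639, 2.694, 11.916)
t=0.700: state=(3.764, 2.229, 10.897)
t=0.750: state=(3.109, 2.019, 9.865)
t=0.800: state=(2.667, 1.977, 8.894)
t=0.850: state=(2.407, 2.045, 8.014)
t=0.900: state=(2.294, 2.192, 7.239)
t=0.950: state=(2.297, 2.408, 6.577)
t=1.000: state=(2.399, 2.689, 6.030)
t=1.050: state=(2.586, 3.041, 5.607)
t=1.100: state=(2.853, 3.467, 5.317)
t=1.150: state=(3.199, 3.969, 5.176)
t=1.200: state=(3.622, 4.540, 5.207)
t=1.250: state=(4.115, 5.163, 5.433)
t=1.300: state=(4.663, 5.798, 5.881)
t=1.330: state=(5.007, 6.158, 6.260)
largest grid value and its neighbours: x(0.430)=8.02784, x(0.435)=8.03170, x(0.440)=8.03002
parabola through these three points peaks at t≈0.436 with x≈8.03181

max x = 8.032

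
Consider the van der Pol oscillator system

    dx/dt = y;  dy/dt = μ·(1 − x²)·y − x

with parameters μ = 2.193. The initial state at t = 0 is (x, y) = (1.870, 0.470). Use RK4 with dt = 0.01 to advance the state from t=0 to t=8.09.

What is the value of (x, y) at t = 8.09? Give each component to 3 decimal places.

(x, y) = (1.927, -0.297)

t=0.000: state=(1.870, 0.470)
step 1 (dt=0.01): k1=(0.470, -4.444), k2=(0.448, -4.333), k3=(0.448, -4.335), k4=(0.427, -4.226); state += dt/6·(k1+2k2+2k3+k4)
t=0.010: state=(1.874, 0.427)
t=0.020: state=(1.879, 0.385)
t=0.030: state=(1.882, 0.346)
continuing one RK4 step at a time; state shown every 50 steps (Δt=0.5):
t=0.500: state=(1.836, -0.292)
t=1.000: state=(1.664, -0.387)
t=1.500: state=(1.447, -0.490)
t=2.000: state=(1.157, -0.699)
t=2.500: state=(0.687, -1.308)
t=3.000: state=(-0.433, -3.579)
t=3.500: state=(-1.945, -0.915)
t=4.000: state=(-1.973, 0.260)
t=4.500: state=(-1.820, 0.338)
t=5.000: state=(-1.636, 0.402)
t=5.500: state=(-1.411, 0.511)
t=6.000: state=(-1.104, 0.749)
t=6.500: state=(-0.585, 1.487)
t=7.000: state=(0.709, 3.941)
t=7.500: state=(1.994, 0.460)
t=8.000: state=(1.953, -0.280)
t=8.090: state=(1.927, -0.297)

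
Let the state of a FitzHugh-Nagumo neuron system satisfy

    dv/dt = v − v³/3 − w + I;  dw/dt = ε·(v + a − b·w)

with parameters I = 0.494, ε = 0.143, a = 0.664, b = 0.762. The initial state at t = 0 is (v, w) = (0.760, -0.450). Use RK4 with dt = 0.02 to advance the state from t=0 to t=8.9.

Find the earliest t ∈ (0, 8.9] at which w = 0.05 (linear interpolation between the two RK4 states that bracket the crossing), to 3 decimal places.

t=0.000: state=(0.760, -0.450)
step 1 (dt=0.02): k1=(1.558, 0.253), k2=(1.562, 0.255), k3=(1.562, 0.255), k4=(1.565, 0.257); state += dt/6·(k1+2k2+2k3+k4)
t=0.020: state=(0.791, -0.445)
t=0.040: state=(0.823, -0.440)
t=0.060: state=(0.854, -0.434)
continuing one RK4 step at a time; state shown every 25 steps (Δt=0.5):
t=0.500: state=(1.493, -0.300)
t=1.000: state=(1.857, -0.119)
t=1.440: state=(1.920, 0.044)
next step: t=1.460: state=(1.920, 0.051) — w has crossed 0.05
linear interpolation between t=1.440 (0.04421) and t=1.460 (0.05149) → t≈1.456

t = 1.456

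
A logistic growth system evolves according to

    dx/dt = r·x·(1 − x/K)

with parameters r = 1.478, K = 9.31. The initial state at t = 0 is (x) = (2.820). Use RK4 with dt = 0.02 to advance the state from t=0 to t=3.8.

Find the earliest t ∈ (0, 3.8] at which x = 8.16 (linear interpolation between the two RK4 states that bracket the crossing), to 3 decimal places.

t=0.000: state=(2.820)
step 1 (dt=0.02): k1=(2.905), k2=(2.922), k3=(2.922), k4=(2.939); state += dt/6·(k1+2k2+2k3+k4)
t=0.020: state=(2.878)
t=0.040: state=(2.938)
t=0.060: state=(2.997)
continuing one RK4 step at a time; state shown every 10 steps (Δt=0.2):
t=0.200: state=(3.432)
t=0.400: state=(4.094)
t=0.600: state=(4.779)
t=0.800: state=(5.459)
t=1.000: state=(6.105)
t=1.200: state=(6.695)
t=1.400: state=(7.213)
t=1.600: state=(7.655)
t=1.800: state=(8.020)
t=1.880: state=(8.145)
next step: t=1.900: state=(8.175) — x has crossed 8.16
linear interpolation between t=1.880 (8.14544) and t=1.900 (8.17523) → t≈1.890

t = 1.890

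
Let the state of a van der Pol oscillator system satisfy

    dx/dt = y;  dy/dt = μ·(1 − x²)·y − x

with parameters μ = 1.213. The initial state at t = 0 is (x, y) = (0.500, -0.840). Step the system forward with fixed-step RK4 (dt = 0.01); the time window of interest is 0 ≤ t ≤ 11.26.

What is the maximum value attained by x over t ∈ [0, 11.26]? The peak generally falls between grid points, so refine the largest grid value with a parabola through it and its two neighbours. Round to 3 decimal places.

t=0.000: state=(0.500, -0.840)
step 1 (dt=0.01): k1=(-0.840, -1.264), k2=(-0.846, -1.270), k3=(-0.846, -1.270), k4=(-0.853, -1.276); state += dt/6·(k1+2k2+2k3+k4)
t=0.010: state=(0.492, -0.853)
t=0.020: state=(0.483, -0.866)
t=0.030: state=(0.474, -0.878)
continuing one RK4 step at a time; state shown every 50 steps (Δt=0.5):
t=0.500: state=(-0.106, -1.639)
t=1.000: state=(-1.093, -2.019)
t=1.500: state=(-1.738, -0.463)
t=2.000: state=(-1.719, 0.370)
t=2.500: state=(-1.451, 0.677)
t=3.000: state=(-1.035, 1.023)
t=3.500: state=(-0.362, 1.774)
t=4.000: state=(0.833, 2.879)
t=4.500: state=(1.898, 0.913)
t=5.000: state=(1.967, -0.307)
t=5.500: state=(1.739, -0.564)
t=6.000: state=(1.410, -0.762)
t=6.500: state=(0.949, -1.131)
t=7.000: state=(0.196, -2.006)
t=7.500: state=(-1.098, -2.832)
t=8.000: state=(-1.969, -0.517)
t=8.500: state=(-1.940, 0.379)
t=9.000: state=(-1.691, 0.595)
t=9.500: state=(-1.345, 0.807)
t=10.000: state=(-0.850, 1.229)
t=10.500: state=(-0.018, 2.228)
t=11.000: state=(1.327, 2.598)
t=11.260: state=(1.836, 1.240)
largest grid value and its neighbours: x(4.770)=2.00573, x(4.780)=2.00575, x(4.790)=2.00558
parabola through these three points peaks at t≈4.776 with x≈2.00577

max x = 2.006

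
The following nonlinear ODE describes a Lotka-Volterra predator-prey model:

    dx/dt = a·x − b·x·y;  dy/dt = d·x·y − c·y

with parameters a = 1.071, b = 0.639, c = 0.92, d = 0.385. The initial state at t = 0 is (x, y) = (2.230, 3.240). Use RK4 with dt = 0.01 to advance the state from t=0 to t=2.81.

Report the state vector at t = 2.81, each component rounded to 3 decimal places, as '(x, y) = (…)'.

(x, y) = (1.346, 0.901)

t=0.000: state=(2.230, 3.240)
step 1 (dt=0.01): k1=(-2.229, -0.199), k2=(-2.216, -0.213), k3=(-2.216, -0.213), k4=(-2.203, -0.227); state += dt/6·(k1+2k2+2k3+k4)
t=0.010: state=(2.208, 3.238)
t=0.020: state=(2.186, 3.235)
t=0.030: state=(2.164, 3.233)
continuing one RK4 step at a time; state shown every 10 steps (Δt=0.1):
t=0.100: state=(2.020, 3.207)
t=0.200: state=(1.835, 3.150)
t=0.300: state=(1.674, 3.074)
t=0.400: state=(1.535, 2.982)
t=0.500: state=(1.417, 2.879)
t=0.600: state=(1.317, 2.767)
t=0.700: state=(1.232, 2.651)
t=0.800: state=(1.162, 2.532)
t=0.900: state=(1.105, 2.412)
t=1.000: state=(1.058, 2.294)
t=1.100: state=(1.021, 2.178)
t=1.200: state=(0.992, 2.065)
t=1.300: state=(0.971, 1.956)
t=1.400: state=(0.957, 1.851)
t=1.500: state=(0.950, 1.752)
t=1.600: state=(0.948, 1.657)
t=1.700: state=(0.952, 1.568)
t=1.800: state=(0.961, 1.483)
t=1.900: state=(0.976, 1.404)
t=2.000: state=(0.995, 1.330)
t=2.100: state=(1.020, 1.262)
t=2.200: state=(1.049, 1.197)
t=2.300: state=(1.084, 1.138)
t=2.400: state=(1.124, 1.083)
t=2.500: state=(1.169, 1.032)
t=2.600: state=(1.220, 0.986)
t=2.700: state=(1.277, 0.943)
t=2.800: state=(1.340, 0.905)
t=2.810: state=(1.346, 0.901)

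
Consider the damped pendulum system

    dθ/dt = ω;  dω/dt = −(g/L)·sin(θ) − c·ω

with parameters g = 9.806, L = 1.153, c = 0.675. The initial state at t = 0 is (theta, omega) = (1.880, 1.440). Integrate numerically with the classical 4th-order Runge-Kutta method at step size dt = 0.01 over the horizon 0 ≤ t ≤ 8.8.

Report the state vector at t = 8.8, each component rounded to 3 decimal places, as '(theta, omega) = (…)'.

(theta, omega) = (0.018, 0.277)

t=0.000: state=(1.880, 1.440)
step 1 (dt=0.01): k1=(1.440, -9.073), k2=(1.395, -9.024), k3=(1.395, -9.025), k4=(1.350, -8.976); state += dt/6·(k1+2k2+2k3+k4)
t=0.010: state=(1.894, 1.350)
t=0.020: state=(1.907, 1.260)
t=0.030: state=(1.919, 1.172)
continuing one RK4 step at a time; state shown every 50 steps (Δt=0.5):
t=0.500: state=(1.606, -2.375)
t=1.000: state=(-0.172, -3.782)
t=1.500: state=(-1.200, -0.041)
t=2.000: state=(-0.402, 2.704)
t=2.500: state=(0.705, 1.055)
t=3.000: state=(0.502, -1.593)
t=3.500: state=(-0.357, -1.247)
t=4.000: state=(-0.448, 0.818)
t=4.500: state=(0.143, 1.105)
t=5.000: state=(0.352, -0.329)
t=5.500: state=(-0.022, -0.866)
t=6.000: state=(-0.256, 0.044)
t=6.500: state=(-0.040, 0.628)
t=7.000: state=(0.174, 0.102)
t=7.500: state=(0.065, -0.426)
t=8.000: state=(-0.110, -0.163)
t=8.500: state=(-0.070, 0.270)
t=8.800: state=(0.018, 0.277)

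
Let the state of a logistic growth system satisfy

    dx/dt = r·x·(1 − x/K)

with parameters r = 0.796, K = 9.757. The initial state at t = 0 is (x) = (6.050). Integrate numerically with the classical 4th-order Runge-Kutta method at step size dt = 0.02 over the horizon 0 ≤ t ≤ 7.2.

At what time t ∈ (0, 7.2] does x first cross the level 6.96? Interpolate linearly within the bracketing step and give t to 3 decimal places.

t=0.000: state=(6.050)
step 1 (dt=0.02): k1=(1.830), k2=(1.826), k3=(1.826), k4=(1.823); state += dt/6·(k1+2k2+2k3+k4)
t=0.020: state=(6.087)
t=0.040: state=(6.123)
t=0.060: state=(6.159)
continuing one RK4 step at a time; state shown every 25 steps (Δt=0.5):
t=0.500: state=(6.912)
t=0.520: state=(6.944)
next step: t=0.540: state=(6.976) — x has crossed 6.96
linear interpolation between t=0.520 (6.94426) and t=0.540 (6.97602) → t≈0.530

t = 0.530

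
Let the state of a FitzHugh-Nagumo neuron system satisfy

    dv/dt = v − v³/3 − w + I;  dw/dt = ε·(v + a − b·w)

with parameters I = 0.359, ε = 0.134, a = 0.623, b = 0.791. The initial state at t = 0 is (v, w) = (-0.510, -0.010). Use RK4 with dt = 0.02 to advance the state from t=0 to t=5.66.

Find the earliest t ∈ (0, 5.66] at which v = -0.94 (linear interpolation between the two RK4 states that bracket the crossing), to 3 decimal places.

t = 2.135

t=0.000: state=(-0.510, -0.010)
step 1 (dt=0.02): k1=(-0.097, 0.016), k2=(-0.098, 0.016), k3=(-0.098, 0.016), k4=(-0.099, 0.016); state += dt/6·(k1+2k2+2k3+k4)
t=0.020: state=(-0.512, -0.010)
t=0.040: state=(-0.514, -0.009)
t=0.060: state=(-0.516, -0.009)
continuing one RK4 step at a time; state shown every 10 steps (Δt=0.2):
t=0.200: state=(-0.531, -0.007)
t=0.400: state=(-0.556, -0.005)
t=0.600: state=(-0.585, -0.003)
t=0.800: state=(-0.619, -0.003)
t=1.000: state=(-0.656, -0.003)
t=1.200: state=(-0.699, -0.004)
t=1.400: state=(-0.745, -0.007)
t=1.600: state=(-0.795, -0.011)
t=1.800: state=(-0.848, -0.016)
t=2.000: state=(-0.903, -0.022)
t=2.120: state=(-0.936, -0.026)
next step: t=2.140: state=(-0.941, -0.027) — v has crossed -0.94
linear interpolation between t=2.120 (-0.93586) and t=2.140 (-0.94140) → t≈2.135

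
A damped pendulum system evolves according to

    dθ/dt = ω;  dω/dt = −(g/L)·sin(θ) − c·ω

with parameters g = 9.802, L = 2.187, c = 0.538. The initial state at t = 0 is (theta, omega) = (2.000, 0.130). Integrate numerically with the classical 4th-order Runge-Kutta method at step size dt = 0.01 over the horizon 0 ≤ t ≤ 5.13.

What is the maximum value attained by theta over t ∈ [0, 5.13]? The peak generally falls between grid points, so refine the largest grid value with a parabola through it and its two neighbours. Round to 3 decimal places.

max theta = 2.002

t=0.000: state=(2.000, 0.130)
step 1 (dt=0.01): k1=(0.130, -4.145), k2=(0.109, -4.133), k3=(0.109, -4.133), k4=(0.089, -4.121); state += dt/6·(k1+2k2+2k3+k4)
t=0.010: state=(2.001, 0.089)
t=0.020: state=(2.002, 0.048)
t=0.030: state=(2.002, 0.007)
continuing one RK4 step at a time; state shown every 20 steps (Δt=0.2):
t=0.200: state=(1.946, -0.661)
t=0.400: state=(1.738, -1.408)
t=0.600: state=(1.385, -2.110)
t=0.800: state=(0.904, -2.663)
t=1.000: state=(0.343, -2.880)
t=1.200: state=(-0.216, -2.631)
t=1.400: state=(-0.683, -1.985)
t=1.600: state=(-0.997, -1.143)
t=1.800: state=(-1.139, -0.276)
t=2.000: state=(-1.112, 0.524)
t=2.200: state=(-0.937, 1.200)
t=2.400: state=(-0.645, 1.683)
t=2.600: state=(-0.283, 1.890)
t=2.800: state=(0.089, 1.774)
t=3.000: state=(0.408, 1.377)
t=3.200: state=(0.628, 0.808)
t=3.400: state=(0.728, 0.185)
t=3.600: state=(0.705, -0.398)
t=3.800: state=(0.576, -0.869)
t=4.000: state=(0.369, -1.169)
t=4.200: state=(0.123, -1.256)
t=4.400: state=(-0.119, -1.126)
t=4.600: state=(-0.316, -0.822)
t=4.800: state=(-0.441, -0.418)
t=5.000: state=(-0.482, 0.008)
t=5.130: state=(-0.464, 0.265)
largest grid value and its neighbours: theta(0.020)=2.00177, theta(0.030)=2.00205, theta(0.040)=2.00191
parabola through these three points peaks at t≈0.032 with theta≈2.00205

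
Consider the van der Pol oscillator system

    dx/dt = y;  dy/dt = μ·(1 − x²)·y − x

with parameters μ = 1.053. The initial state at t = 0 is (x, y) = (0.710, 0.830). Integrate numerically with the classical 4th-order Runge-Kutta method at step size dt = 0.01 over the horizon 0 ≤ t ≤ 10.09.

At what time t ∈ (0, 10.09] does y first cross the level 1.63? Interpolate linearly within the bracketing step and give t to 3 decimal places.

t = 5.333

t=0.000: state=(0.710, 0.830)
step 1 (dt=0.01): k1=(0.830, -0.277), k2=(0.829, -0.287), k3=(0.829, -0.287), k4=(0.827, -0.297); state += dt/6·(k1+2k2+2k3+k4)
t=0.010: state=(0.718, 0.827)
t=0.020: state=(0.727, 0.824)
t=0.030: state=(0.735, 0.821)
continuing one RK4 step at a time; state shown every 50 steps (Δt=0.5):
t=0.500: state=(1.050, 0.459)
t=1.000: state=(1.135, -0.116)
t=1.500: state=(0.947, -0.630)
t=2.000: state=(0.492, -1.225)
t=2.500: state=(-0.332, -2.097)
t=3.000: state=(-1.421, -1.806)
t=3.500: state=(-1.872, -0.126)
t=4.000: state=(-1.748, 0.495)
t=4.500: state=(-1.428, 0.779)
t=5.000: state=(-0.953, 1.164)
t=5.330: state=(-0.499, 1.625)
next step: t=5.340: state=(-0.483, 1.643) — y has crossed 1.63
linear interpolation between t=5.330 (1.62507) and t=5.340 (1.64304) → t≈5.333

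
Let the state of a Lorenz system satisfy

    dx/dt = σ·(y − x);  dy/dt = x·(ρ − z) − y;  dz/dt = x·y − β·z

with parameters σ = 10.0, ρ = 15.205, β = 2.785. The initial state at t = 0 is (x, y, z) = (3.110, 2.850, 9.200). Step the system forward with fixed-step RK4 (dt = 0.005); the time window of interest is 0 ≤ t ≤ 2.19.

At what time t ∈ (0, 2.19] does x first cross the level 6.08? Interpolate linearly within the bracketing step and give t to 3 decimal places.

t=0.000: state=(3.110, 2.850, 9.200)
step 1 (dt=0.005): k1=(-2.600, 15.826, -16.758), k2=(-2.139, 15.877, -16.538), k3=(-2.150, 15.882, -16.535), k4=(-1.698, 15.938, -16.313); state += dt/6·(k1+2k2+2k3+k4)
t=0.005: state=(3.099, 2.929, 9.117)
t=0.010: state=(3.093, 3.009, 9.037)
t=0.015: state=(3.091, 3.090, 8.959)
continuing one RK4 step at a time; state shown every 20 steps (Δt=0.1):
t=0.100: state=(3.578, 4.646, 8.031)
t=0.200: state=(5.130, 7.132, 8.322)
t=0.240: state=(5.990, 8.275, 9.071)
next step: t=0.245: state=(6.105, 8.417, 9.196) — x has crossed 6.08
linear interpolation between t=0.240 (5.99034) and t=0.245 (6.10525) → t≈0.244

t = 0.244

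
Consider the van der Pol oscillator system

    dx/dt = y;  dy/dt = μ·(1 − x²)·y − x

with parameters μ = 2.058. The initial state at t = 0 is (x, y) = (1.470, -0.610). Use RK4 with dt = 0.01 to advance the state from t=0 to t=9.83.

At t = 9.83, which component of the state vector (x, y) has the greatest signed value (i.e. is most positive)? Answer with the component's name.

t=0.000: state=(1.470, -0.610)
step 1 (dt=0.01): k1=(-0.610, -0.013), k2=(-0.610, -0.021), k3=(-0.610, -0.021), k4=(-0.610, -0.029); state += dt/6·(k1+2k2+2k3+k4)
t=0.010: state=(1.464, -0.610)
t=0.020: state=(1.458, -0.611)
t=0.030: state=(1.452, -0.611)
continuing one RK4 step at a time; state shown every 50 steps (Δt=0.5):
t=0.500: state=(1.136, -0.779)
t=1.000: state=(0.613, -1.459)
t=1.500: state=(-0.613, -3.714)
t=2.000: state=(-1.972, -0.684)
t=2.500: state=(-1.966, 0.280)
t=3.000: state=(-1.802, 0.363)
t=3.500: state=(-1.603, 0.438)
t=4.000: state=(-1.355, 0.570)
t=4.500: state=(-1.005, 0.877)
t=5.000: state=(-0.370, 1.887)
t=5.500: state=(1.160, 3.780)
t=6.000: state=(2.018, 0.096)
t=6.500: state=(1.920, -0.314)
t=7.000: state=(1.745, -0.382)
t=7.500: state=(1.534, -0.469)
t=8.000: state=(1.264, -0.635)
t=8.500: state=(0.859, -1.058)
t=9.000: state=(0.034, -2.575)
t=9.500: state=(-1.654, -2.547)
t=9.830: state=(-2.016, -0.147)
compare at T: x=-2.016, y=-0.147

largest component: y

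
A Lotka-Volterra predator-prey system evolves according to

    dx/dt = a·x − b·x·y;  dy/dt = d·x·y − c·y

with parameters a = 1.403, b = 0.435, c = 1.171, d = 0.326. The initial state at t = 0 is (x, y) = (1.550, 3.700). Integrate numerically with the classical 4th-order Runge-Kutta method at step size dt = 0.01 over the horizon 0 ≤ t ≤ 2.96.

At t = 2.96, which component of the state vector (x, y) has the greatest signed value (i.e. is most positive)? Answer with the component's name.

t=0.000: state=(1.550, 3.700)
step 1 (dt=0.01): k1=(-0.320, -2.463), k2=(-0.311, -2.457), k3=(-0.311, -2.457), k4=(-0.303, -2.450); state += dt/6·(k1+2k2+2k3+k4)
t=0.010: state=(1.547, 3.675)
t=0.020: state=(1.544, 3.651)
t=0.030: state=(1.541, 3.627)
continuing one RK4 step at a time; state shown every 10 steps (Δt=0.1):
t=0.100: state=(1.526, 3.460)
t=0.200: state=(1.518, 3.234)
t=0.300: state=(1.525, 3.023)
t=0.400: state=(1.545, 2.827)
t=0.500: state=(1.578, 2.646)
t=0.600: state=(1.624, 2.479)
t=0.700: state=(1.684, 2.328)
t=0.800: state=(1.756, 2.190)
t=0.900: state=(1.842, 2.065)
t=1.000: state=(1.942, 1.954)
t=1.100: state=(2.057, 1.855)
t=1.200: state=(2.188, 1.768)
t=1.300: state=(2.335, 1.693)
t=1.400: state=(2.499, 1.629)
t=1.500: state=(2.682, 1.577)
t=1.600: state=(2.884, 1.536)
t=1.700: state=(3.106, 1.506)
t=1.800: state=(3.349, 1.488)
t=1.900: state=(3.612, 1.483)
t=2.000: state=(3.897, 1.491)
t=2.100: state=(4.200, 1.513)
t=2.200: state=(4.521, 1.551)
t=2.300: state=(4.857, 1.608)
t=2.400: state=(5.203, 1.685)
t=2.500: state=(5.552, 1.786)
t=2.600: state=(5.895, 1.914)
t=2.700: state=(6.220, 2.075)
t=2.800: state=(6.512, 2.271)
t=2.900: state=(6.755, 2.508)
t=2.960: state=(6.868, 2.671)
compare at T: x=6.868, y=2.671

largest component: x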